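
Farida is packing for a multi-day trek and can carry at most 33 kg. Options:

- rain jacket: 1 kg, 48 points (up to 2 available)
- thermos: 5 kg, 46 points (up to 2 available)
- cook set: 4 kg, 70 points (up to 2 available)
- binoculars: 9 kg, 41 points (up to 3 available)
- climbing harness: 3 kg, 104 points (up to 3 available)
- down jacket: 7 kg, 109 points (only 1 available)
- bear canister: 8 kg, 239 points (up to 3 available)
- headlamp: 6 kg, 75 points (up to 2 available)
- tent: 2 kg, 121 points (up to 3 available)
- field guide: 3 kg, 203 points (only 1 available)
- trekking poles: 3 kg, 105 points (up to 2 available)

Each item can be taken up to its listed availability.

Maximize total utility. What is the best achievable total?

1375

By utility per kg: field guide 67.67, tent 60.50, rain jacket 48.00 lead.
A density-first pass picks 2×rain jacket + cook set + 3×climbing harness + 3×tent + field guide + 2×trekking poles — 1254 at 30 kg.
Replace rain jacket and cook set with bear canister: the trade gains 121 net, giving 1375 at 33 kg.
Every other selection either busts 33 kg or exceeds an availability limit or fails to beat 1375.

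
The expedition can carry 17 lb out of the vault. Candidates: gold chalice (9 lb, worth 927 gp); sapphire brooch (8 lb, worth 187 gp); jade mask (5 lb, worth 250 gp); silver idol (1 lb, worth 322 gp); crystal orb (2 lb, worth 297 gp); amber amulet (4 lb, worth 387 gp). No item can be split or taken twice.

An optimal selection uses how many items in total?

4

Optimal total is 1933.
For example gold chalice + silver idol + crystal orb + amber amulet achieves it, using 16 lb.
Any selection reaching 1933 contains exactly 4 items.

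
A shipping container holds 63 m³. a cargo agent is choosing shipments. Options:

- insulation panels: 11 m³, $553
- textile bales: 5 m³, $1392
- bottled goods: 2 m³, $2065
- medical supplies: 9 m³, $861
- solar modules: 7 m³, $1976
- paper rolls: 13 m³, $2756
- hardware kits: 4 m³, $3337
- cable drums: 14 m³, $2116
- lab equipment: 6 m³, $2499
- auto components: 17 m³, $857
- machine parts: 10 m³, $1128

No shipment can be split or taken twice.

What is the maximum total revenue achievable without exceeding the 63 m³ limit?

By revenue per m³: bottled goods 1032.50, hardware kits 834.25, lab equipment 416.50 lead.
Best packing: textile bales + bottled goods + solar modules + paper rolls + hardware kits + cable drums + lab equipment + machine parts — 61 m³, 17269 total.
Next best is textile bales + bottled goods + medical supplies + solar modules + paper rolls + hardware kits + cable drums + lab equipment at 17002 (60 m³) — short by 267.

17269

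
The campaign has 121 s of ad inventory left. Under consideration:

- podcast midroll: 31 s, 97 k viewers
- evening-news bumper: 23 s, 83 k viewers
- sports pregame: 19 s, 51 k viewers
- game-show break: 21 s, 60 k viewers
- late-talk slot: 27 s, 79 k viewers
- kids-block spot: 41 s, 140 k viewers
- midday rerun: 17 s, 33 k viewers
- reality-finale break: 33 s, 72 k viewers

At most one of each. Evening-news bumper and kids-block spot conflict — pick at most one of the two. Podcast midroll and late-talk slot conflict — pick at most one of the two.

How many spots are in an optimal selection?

The maximum expected reach within 121 s is 348.
podcast midroll + sports pregame + game-show break + kids-block spot hits 348 at 112 s.
Every optimal selection uses 4 spots.

4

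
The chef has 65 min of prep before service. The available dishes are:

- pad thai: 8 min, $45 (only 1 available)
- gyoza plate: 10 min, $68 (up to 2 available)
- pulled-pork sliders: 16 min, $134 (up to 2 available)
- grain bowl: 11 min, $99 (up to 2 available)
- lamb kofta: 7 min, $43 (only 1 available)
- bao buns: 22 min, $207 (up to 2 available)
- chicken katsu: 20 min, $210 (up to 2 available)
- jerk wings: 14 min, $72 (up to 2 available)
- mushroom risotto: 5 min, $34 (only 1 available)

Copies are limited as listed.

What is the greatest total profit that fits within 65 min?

Bao buns + 2×chicken katsu uses 62 of the 65 min and totals 627.
Every other selection either busts 65 min or exceeds an availability limit or fails to beat 627.

627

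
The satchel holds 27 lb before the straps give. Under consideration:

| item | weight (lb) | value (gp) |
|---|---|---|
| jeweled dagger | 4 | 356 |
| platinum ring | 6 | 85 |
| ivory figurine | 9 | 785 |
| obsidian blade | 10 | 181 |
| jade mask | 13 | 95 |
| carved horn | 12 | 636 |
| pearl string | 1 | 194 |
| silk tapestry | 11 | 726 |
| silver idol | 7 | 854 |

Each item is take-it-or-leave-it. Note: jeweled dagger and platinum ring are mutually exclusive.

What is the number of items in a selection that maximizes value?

3

Optimal total is 2365.
ivory figurine + silk tapestry + silver idol hits 2365 at 27 lb.
Every optimal selection uses 3 items.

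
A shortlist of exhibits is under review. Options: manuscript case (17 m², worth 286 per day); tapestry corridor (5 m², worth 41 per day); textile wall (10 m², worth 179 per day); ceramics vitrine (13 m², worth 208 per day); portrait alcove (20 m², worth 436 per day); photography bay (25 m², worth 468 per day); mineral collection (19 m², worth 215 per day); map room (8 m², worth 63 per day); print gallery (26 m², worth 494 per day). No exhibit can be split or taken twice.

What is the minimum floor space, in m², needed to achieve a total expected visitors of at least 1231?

67

Minimise m² subject to total expected visitors ≥ 1231.
manuscript case + tapestry corridor + portrait alcove + photography bay reaches 1231 using 67 m².
Any bundle with less than 67 m² falls short of 1231.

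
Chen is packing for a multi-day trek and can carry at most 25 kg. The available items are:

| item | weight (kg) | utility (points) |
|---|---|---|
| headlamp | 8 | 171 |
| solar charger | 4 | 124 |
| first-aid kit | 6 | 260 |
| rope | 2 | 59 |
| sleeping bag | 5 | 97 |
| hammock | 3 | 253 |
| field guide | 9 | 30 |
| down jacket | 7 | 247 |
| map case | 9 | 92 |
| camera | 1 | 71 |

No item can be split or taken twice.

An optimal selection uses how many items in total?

6

Best achievable utility is 1014.
One optimal bundle: solar charger + first-aid kit + rope + hammock + down jacket + camera (23 kg).
All optima have 6 items.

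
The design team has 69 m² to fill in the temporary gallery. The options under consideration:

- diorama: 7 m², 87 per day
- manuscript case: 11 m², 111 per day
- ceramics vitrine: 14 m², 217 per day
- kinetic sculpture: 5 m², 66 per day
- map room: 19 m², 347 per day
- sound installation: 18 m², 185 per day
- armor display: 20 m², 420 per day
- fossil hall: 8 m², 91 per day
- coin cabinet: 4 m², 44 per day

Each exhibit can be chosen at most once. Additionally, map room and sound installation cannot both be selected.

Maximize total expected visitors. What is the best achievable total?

By expected visitors per m²: armor display 21.00, map room 18.26, ceramics vitrine 15.50 lead.
Best packing: diorama + ceramics vitrine + kinetic sculpture + map room + armor display + coin cabinet — 69 m², 1181 total.
Runner-up diorama + ceramics vitrine + map room + armor display + fossil hall tops out at 1162.

1181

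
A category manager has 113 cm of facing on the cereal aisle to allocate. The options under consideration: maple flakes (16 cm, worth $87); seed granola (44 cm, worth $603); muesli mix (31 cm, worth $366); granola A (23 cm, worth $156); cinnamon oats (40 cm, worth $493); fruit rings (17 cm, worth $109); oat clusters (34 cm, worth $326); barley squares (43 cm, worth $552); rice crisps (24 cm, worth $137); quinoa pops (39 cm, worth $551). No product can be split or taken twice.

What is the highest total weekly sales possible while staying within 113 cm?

1469

By weekly sales per cm: quinoa pops 14.13, seed granola 13.70, barley squares 12.84 lead.
A density-first pass picks seed granola + granola A + quinoa pops — 1310 at 106 cm.
The 67 cm tied up in seed granola and granola A is better spent on muesli mix + barley squares — total rises to 1469 (113 cm).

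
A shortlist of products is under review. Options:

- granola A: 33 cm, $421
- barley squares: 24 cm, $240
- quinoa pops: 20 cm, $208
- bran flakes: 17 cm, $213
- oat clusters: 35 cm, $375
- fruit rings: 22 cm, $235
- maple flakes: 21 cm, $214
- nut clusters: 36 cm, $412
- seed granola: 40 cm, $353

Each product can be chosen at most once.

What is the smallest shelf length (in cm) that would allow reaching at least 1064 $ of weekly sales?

91

Need the lightest bundle worth ≥ 1064.
Taking granola A + fruit rings + nut clusters gives 1068 (≥ 1064) for 91 cm.
Below 91 cm the best achievable stays under 1064.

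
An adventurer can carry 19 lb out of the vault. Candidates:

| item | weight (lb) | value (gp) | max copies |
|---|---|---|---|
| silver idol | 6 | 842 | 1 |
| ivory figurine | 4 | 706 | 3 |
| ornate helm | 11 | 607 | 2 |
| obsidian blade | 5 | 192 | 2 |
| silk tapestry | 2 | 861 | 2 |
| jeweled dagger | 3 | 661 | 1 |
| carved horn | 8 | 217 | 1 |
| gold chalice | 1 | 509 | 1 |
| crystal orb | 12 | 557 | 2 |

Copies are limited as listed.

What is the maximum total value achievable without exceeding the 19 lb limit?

4501

Filling by ratio: 2×ivory figurine + 2×silk tapestry + jeweled dagger + gold chalice for 4304, with 3 lb left unused.
Replace gold chalice with ivory figurine: the trade gains 197 net, giving 4501 at 19 lb.
Nothing else within 19 lb beats 4501.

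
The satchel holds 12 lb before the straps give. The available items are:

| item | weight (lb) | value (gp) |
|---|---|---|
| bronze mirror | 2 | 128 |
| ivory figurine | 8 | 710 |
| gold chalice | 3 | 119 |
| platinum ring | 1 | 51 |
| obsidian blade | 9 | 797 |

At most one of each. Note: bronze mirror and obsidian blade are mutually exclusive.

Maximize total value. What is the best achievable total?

916

Filling by ratio: bronze mirror + ivory figurine + platinum ring for 889, with 1 lb left unused.
Reworking the packing: gold chalice + obsidian blade uses 12 lb and improves the total to 916.
An exhaustive check of the 32 subsets confirms 916.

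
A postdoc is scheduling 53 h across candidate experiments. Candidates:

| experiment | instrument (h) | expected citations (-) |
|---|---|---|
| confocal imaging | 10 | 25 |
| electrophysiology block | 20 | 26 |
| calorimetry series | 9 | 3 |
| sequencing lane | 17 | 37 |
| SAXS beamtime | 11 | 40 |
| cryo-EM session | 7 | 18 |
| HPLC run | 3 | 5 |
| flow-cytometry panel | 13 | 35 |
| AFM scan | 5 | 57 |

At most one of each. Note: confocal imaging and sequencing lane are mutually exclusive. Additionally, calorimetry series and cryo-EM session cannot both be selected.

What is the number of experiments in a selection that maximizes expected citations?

5

Optimal total is 187.
sequencing lane + SAXS beamtime + cryo-EM session + flow-cytometry panel + AFM scan hits 187 at 53 h.
Every optimal selection uses 5 experiments.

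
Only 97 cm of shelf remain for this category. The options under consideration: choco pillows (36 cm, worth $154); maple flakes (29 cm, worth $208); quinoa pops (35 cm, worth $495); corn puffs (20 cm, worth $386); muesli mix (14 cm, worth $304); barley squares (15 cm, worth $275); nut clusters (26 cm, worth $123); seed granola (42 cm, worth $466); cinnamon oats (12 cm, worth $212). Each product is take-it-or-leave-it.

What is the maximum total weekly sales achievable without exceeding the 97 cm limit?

Best packing: quinoa pops + corn puffs + muesli mix + barley squares + cinnamon oats — 96 cm, 1672 total.
The closest alternative, quinoa pops + corn puffs + muesli mix + barley squares, reaches only 1460.

1672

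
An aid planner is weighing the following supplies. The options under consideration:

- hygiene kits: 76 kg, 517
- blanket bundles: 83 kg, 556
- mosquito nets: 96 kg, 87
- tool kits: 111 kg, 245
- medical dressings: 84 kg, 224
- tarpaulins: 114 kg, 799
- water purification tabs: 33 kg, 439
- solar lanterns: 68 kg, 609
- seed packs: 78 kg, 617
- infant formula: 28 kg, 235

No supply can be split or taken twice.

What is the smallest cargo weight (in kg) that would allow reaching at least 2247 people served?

Look for the lowest-cargo combination reaching 2247.
hygiene kits + water purification tabs + solar lanterns + seed packs + infant formula reaches 2417 using 283 kg.
Any bundle with less than 283 kg falls short of 2247.

283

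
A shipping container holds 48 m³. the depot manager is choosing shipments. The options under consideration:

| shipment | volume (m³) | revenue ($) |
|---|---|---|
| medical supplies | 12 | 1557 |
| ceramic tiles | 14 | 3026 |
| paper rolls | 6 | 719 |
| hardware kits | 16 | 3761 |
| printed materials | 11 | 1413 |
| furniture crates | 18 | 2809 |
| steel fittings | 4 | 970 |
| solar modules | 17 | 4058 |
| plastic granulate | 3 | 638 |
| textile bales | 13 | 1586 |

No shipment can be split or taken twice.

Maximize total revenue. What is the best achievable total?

Density check — steel fittings 242.50, solar modules 238.71, hardware kits 235.06 are the best per m³.
Filling by ratio: paper rolls + hardware kits + steel fittings + solar modules + plastic granulate for 10146, with 2 m³ left unused.
The 13 m³ tied up in paper rolls and steel fittings and plastic granulate is better spent on ceramic tiles — total rises to 10845 (47 m³).
That's the maximum — no swap from here does better than 10845.

10845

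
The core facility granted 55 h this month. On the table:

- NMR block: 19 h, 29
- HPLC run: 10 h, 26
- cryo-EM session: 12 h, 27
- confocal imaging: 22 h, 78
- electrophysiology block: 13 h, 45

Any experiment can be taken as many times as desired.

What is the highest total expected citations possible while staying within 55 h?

Ranking by ratio (expected citations/h): confocal imaging 3.55, electrophysiology block 3.46, HPLC run 2.60, cryo-EM session 2.25.
Taking HPLC run + 2×confocal imaging: 54 h used, 182 in expected citations.
Nothing else within 55 h beats 182.

182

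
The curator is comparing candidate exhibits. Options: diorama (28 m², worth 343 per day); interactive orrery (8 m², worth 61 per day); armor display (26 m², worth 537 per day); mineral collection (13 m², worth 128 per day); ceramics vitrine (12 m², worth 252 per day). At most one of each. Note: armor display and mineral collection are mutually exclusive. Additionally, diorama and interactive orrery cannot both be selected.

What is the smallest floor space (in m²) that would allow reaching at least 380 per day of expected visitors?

25

Look for the lowest-floor combination reaching 380.
Taking mineral collection + ceramics vitrine gives 380 (≥ 380) for 25 m².
Any bundle with less than 25 m² falls short of 380.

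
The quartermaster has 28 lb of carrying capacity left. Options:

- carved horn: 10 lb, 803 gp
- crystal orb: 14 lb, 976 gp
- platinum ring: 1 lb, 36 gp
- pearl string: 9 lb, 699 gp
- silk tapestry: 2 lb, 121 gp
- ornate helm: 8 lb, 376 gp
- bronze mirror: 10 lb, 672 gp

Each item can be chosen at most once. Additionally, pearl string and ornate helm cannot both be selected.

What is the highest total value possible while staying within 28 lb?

1936

By value per lb: carved horn 80.30, pearl string 77.67, crystal orb 69.71, bronze mirror 67.20 lead.
The ratio heuristic lands on carved horn + platinum ring + pearl string + silk tapestry (1659) but leaves 6 lb idle.
Dropping pearl string frees 9 lb; slotting in crystal orb (14 lb) lifts the total to 1936 at 27 lb.
The closest alternative, carved horn + crystal orb + silk tapestry, reaches only 1900.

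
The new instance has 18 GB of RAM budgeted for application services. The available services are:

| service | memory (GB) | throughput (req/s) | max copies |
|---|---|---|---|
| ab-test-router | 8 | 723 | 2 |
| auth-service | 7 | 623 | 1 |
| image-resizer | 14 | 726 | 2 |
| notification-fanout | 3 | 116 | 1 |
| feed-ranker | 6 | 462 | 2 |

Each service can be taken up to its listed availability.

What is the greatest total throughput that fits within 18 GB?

1462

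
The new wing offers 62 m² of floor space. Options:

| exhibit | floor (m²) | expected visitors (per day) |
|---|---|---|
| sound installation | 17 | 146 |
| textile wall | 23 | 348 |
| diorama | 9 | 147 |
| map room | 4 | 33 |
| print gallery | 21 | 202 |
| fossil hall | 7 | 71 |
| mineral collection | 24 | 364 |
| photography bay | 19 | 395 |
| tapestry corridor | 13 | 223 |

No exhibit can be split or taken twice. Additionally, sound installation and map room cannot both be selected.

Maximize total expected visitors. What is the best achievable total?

Greedy by ratio would take diorama + map room + fossil hall + photography bay + tapestry corridor: 52 m² used, total 869.
Replace diorama and map room with textile wall: the trade gains 168 net, giving 1037 at 62 m².

1037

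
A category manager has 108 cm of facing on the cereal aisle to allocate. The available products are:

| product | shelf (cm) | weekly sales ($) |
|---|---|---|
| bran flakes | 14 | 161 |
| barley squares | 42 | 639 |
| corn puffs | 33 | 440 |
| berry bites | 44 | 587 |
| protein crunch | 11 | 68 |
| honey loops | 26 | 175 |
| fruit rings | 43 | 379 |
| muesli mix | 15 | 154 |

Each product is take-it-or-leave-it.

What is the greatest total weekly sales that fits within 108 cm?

1394

Taking the top-ratio products first gives bran flakes + barley squares + berry bites for 1387 (100 cm).
The 44 cm tied up in berry bites is better spent on corn puffs + muesli mix — total rises to 1394 (104 cm).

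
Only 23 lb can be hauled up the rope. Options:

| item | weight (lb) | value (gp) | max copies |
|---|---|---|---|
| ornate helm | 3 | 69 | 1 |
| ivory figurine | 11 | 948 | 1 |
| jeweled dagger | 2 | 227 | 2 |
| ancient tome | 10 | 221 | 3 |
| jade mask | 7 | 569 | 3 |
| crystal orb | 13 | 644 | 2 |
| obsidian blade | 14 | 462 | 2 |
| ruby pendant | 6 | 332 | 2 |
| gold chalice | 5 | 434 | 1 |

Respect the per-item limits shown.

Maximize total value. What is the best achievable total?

Greedy by ratio would take ornate helm + ivory figurine + 2×jeweled dagger + gold chalice: 23 lb used, total 1905.
Replace ornate helm and ivory figurine with 2×jade mask: the trade gains 121 net, giving 2026 at 23 lb.

2026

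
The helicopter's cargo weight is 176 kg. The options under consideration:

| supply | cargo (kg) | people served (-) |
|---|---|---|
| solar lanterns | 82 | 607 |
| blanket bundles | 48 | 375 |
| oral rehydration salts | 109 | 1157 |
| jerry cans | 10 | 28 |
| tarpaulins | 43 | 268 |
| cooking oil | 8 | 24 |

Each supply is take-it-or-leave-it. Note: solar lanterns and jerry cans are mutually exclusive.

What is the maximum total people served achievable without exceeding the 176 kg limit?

1584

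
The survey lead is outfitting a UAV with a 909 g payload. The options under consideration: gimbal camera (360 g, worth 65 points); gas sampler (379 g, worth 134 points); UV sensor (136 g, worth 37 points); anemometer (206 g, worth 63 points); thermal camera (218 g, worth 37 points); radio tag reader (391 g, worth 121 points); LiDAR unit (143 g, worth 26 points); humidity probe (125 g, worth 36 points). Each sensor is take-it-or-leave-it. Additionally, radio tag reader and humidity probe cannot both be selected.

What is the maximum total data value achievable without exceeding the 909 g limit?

By data value per g: gas sampler 0.35, radio tag reader 0.31, anemometer 0.31, humidity probe 0.29 lead.
Taking gas sampler + UV sensor + radio tag reader: 906 g used, 292 in data value.
The spare 3 g is too small for any remaining sensor, and no feasible exchange beats 292.

292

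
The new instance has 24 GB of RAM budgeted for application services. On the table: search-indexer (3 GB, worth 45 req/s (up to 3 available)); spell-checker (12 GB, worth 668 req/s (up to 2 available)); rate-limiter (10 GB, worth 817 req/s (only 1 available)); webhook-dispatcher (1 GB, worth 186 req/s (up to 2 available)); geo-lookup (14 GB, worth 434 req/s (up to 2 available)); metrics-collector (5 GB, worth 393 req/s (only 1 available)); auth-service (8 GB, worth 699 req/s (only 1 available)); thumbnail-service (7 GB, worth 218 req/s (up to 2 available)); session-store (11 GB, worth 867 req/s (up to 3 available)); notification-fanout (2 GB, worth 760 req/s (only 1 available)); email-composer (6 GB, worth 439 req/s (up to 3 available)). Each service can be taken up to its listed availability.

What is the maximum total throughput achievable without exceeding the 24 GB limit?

By throughput per GB: notification-fanout 380.00, webhook-dispatcher 186.00, auth-service 87.38 lead.
Taking the top-ratio services first gives rate-limiter + 2×webhook-dispatcher + auth-service + notification-fanout for 2648 (22 GB).
Replace rate-limiter with 2×email-composer: the trade gains 61 net, giving 2709 at 24 GB.
No other feasible combination exceeds 2709.

2709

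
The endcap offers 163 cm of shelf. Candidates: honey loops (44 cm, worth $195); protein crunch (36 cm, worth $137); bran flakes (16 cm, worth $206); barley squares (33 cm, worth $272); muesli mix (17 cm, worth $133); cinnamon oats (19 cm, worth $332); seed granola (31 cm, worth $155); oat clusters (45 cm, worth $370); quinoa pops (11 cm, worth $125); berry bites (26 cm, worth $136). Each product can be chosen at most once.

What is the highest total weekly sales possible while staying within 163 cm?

1468

By weekly sales per cm: cinnamon oats 17.47, bran flakes 12.88, quinoa pops 11.36 lead.
Greedy by ratio would take bran flakes + barley squares + muesli mix + cinnamon oats + oat clusters + quinoa pops: 141 cm used, total 1438.
Replace quinoa pops with seed granola: the trade gains 30 net, giving 1468 at 161 cm.
An exhaustive check of the 1024 subsets confirms 1468.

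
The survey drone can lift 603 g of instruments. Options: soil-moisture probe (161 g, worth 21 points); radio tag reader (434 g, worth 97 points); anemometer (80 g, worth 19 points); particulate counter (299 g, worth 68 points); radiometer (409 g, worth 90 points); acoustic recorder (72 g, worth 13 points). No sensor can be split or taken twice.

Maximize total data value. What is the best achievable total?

129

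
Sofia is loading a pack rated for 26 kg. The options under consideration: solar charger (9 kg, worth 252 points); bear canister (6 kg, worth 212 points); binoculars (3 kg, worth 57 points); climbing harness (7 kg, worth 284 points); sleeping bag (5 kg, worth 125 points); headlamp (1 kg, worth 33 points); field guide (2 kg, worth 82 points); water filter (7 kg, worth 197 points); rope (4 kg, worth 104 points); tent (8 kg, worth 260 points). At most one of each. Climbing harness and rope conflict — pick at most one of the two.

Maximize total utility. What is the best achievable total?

895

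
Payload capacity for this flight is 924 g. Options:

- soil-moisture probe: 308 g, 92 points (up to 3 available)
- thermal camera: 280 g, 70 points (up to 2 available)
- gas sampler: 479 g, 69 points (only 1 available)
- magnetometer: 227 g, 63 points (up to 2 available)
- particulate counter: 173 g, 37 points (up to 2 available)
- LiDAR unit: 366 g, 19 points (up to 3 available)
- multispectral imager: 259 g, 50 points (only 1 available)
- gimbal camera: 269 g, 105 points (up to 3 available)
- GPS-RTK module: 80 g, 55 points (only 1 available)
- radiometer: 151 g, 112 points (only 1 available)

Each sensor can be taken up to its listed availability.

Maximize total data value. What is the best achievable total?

Taking the top-ratio sensors first gives 2×gimbal camera + GPS-RTK module + radiometer for 377 (769 g).
Replace GPS-RTK module with magnetometer: the trade gains 8 net, giving 385 at 916 g.

385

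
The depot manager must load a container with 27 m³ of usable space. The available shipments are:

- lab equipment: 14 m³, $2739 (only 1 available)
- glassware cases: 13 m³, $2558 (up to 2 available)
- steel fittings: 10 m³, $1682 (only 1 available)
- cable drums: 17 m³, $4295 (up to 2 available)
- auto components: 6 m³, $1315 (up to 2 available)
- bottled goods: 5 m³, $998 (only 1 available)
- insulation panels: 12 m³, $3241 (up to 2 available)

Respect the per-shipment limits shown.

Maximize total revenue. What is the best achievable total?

6482

Best packing: 2×insulation panels — 24 m³, 6482 total.
Every other selection either busts 27 m³ or exceeds an availability limit or fails to beat 6482.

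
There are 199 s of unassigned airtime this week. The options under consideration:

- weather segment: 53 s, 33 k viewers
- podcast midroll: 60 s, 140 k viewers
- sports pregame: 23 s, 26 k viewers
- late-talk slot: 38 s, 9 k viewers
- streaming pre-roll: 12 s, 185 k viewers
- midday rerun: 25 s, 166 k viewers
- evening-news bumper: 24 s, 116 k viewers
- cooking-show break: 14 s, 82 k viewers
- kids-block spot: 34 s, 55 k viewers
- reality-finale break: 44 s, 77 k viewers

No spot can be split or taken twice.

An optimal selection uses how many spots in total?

The maximum expected reach within 199 s is 770.
One optimal bundle: podcast midroll + sports pregame + streaming pre-roll + midday rerun + evening-news bumper + cooking-show break + kids-block spot (192 s).
Every optimal selection uses 7 spots.

7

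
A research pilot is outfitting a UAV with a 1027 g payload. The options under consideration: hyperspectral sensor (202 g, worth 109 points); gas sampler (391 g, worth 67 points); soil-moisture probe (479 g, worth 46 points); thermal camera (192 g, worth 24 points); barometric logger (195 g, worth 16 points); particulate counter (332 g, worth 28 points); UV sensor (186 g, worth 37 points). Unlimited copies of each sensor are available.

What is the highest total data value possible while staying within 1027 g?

The ratio ordering already packs tightly: 5×hyperspectral sensor, 1010 g, 545.
The spare 17 g is too small for any remaining sensor, and no exchange beats 545.

545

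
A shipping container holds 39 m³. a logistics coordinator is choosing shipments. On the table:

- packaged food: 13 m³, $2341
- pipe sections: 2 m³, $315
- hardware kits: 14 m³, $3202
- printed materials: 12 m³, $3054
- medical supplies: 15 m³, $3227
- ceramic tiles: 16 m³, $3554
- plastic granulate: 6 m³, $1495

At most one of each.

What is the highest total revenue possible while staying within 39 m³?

8597

The ratio heuristic lands on pipe sections + hardware kits + printed materials + plastic granulate (8066) but leaves 5 m³ idle.
Dropping pipe sections and plastic granulate frees 8 m³; slotting in packaged food (13 m³) lifts the total to 8597 at 39 m³.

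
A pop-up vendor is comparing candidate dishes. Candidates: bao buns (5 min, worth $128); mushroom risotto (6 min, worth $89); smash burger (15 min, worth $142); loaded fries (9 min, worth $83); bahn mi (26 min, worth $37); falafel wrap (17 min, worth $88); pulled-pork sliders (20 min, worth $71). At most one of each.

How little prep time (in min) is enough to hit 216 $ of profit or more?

11

Minimise min subject to total profit ≥ 216.
bao buns + mushroom risotto reaches 217 using 11 min.
Below 11 min the best achievable stays under 216.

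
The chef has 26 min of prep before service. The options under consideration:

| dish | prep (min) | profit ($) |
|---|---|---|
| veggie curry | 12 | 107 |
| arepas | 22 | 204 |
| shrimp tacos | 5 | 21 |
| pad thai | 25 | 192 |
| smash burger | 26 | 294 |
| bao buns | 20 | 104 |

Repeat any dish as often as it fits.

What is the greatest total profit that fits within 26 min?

294

By profit per min: smash burger 11.31, arepas 9.27, veggie curry 8.92 lead.
Best packing: smash burger — 26 min, 294 total.
No other feasible combination exceeds 294.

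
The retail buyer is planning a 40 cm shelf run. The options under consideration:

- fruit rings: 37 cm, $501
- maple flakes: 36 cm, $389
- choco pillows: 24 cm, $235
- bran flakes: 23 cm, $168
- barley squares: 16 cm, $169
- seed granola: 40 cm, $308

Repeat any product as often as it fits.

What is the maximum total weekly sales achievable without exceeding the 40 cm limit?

501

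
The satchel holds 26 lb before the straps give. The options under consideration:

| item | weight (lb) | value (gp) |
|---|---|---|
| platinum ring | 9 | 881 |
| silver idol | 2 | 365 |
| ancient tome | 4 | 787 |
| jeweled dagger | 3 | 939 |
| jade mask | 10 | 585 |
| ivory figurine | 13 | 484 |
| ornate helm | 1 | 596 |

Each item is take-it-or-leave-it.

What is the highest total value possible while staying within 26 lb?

Best packing: platinum ring + silver idol + ancient tome + jeweled dagger + ornate helm — 19 lb, 3568 total.
Nothing else within 26 lb beats 3568.

3568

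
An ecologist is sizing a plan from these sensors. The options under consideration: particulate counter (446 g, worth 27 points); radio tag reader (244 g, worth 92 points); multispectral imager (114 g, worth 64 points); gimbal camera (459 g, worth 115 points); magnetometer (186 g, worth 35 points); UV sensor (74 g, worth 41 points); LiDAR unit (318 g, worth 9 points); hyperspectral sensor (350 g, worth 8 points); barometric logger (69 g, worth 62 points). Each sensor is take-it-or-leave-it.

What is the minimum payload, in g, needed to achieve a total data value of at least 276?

687

Look for the lowest-payload combination reaching 276.
radio tag reader + multispectral imager + magnetometer + UV sensor + barometric logger: 294 data value at 687 g.
Any bundle with less than 687 g falls short of 276.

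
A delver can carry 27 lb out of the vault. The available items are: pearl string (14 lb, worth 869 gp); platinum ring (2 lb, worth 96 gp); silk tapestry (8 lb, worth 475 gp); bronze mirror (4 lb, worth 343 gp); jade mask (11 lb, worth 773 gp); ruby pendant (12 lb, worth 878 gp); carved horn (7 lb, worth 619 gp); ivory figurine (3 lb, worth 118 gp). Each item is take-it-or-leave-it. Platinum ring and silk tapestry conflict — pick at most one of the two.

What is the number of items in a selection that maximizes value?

The maximum value within 27 lb is 1994.
For example bronze mirror + jade mask + ruby pendant achieves it, using 27 lb.
Every optimal selection uses 3 items.

3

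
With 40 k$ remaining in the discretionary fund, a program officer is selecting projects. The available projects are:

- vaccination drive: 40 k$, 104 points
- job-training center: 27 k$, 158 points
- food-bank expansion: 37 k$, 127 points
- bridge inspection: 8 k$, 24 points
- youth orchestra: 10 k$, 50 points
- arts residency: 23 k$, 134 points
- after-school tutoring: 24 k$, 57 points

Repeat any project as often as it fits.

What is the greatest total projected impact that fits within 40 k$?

208

Job-training center + youth orchestra uses 37 of the 40 k$ and totals 208.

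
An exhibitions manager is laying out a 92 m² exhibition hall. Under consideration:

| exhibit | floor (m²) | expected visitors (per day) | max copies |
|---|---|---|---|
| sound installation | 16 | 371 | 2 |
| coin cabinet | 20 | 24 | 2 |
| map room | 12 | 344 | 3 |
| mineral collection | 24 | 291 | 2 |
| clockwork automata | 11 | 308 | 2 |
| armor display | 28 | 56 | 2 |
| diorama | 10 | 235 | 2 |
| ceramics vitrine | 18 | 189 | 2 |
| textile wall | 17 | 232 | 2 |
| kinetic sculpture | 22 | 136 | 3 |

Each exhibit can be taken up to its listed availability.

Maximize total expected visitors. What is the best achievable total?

2390

Taking the top-ratio exhibits first gives 3×map room + 2×clockwork automata + 2×diorama for 2118 (78 m²).
Replace 2×diorama with 2×sound installation: the trade gains 272 net, giving 2390 at 90 m².
The spare 2 m² is too small for any remaining exhibit, and no exchange beats 2390.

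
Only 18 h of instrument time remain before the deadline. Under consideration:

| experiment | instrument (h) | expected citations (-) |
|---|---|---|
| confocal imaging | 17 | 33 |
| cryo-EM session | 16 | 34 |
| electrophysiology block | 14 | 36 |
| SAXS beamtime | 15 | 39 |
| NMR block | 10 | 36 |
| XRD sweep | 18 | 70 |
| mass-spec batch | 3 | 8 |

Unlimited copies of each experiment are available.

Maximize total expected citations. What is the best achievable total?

70

By expected citations per h: XRD sweep 3.89, NMR block 3.60, mass-spec batch 2.67, SAXS beamtime 2.60 lead.
XRD sweep uses 18 of the 18 h and totals 70.
Nothing else within 18 h beats 70.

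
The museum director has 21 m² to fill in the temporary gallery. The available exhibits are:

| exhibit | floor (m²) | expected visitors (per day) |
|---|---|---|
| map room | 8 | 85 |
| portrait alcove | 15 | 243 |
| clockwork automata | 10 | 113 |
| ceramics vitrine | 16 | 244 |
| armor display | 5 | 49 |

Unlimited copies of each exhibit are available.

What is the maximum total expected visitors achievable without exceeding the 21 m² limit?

By expected visitors per m²: portrait alcove 16.20, ceramics vitrine 15.25, clockwork automata 11.30, map room 10.62 lead.
A density-first pass picks portrait alcove + armor display — 292 at 20 m².
The 15 m² tied up in portrait alcove is better spent on ceramics vitrine — total rises to 293 (21 m²).
Every other selection either busts 21 m² or fails to beat 293.

293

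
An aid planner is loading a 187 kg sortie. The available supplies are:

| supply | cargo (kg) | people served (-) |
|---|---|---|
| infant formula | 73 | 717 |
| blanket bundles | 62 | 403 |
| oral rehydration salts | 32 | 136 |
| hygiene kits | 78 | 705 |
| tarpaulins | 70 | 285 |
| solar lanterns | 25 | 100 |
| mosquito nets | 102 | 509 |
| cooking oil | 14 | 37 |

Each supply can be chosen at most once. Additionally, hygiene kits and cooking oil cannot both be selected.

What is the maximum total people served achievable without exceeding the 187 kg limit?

Best packing: infant formula + oral rehydration salts + hygiene kits — 183 kg, 1558 total.
Runner-up infant formula + hygiene kits + solar lanterns tops out at 1522.

1558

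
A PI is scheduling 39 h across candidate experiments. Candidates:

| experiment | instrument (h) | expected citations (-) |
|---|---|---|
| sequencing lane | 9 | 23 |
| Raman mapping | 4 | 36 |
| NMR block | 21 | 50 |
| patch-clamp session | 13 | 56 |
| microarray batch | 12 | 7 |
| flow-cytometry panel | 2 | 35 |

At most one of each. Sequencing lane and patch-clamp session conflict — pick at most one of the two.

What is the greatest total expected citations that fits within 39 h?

144

Best packing: sequencing lane + Raman mapping + NMR block + flow-cytometry panel — 36 h, 144 total.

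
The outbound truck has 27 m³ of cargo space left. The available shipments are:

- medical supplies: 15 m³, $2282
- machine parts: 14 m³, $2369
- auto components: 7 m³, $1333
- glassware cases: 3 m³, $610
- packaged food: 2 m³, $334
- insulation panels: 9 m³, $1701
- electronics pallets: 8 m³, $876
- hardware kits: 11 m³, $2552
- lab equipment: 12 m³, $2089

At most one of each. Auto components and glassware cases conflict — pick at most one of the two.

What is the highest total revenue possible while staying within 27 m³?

5586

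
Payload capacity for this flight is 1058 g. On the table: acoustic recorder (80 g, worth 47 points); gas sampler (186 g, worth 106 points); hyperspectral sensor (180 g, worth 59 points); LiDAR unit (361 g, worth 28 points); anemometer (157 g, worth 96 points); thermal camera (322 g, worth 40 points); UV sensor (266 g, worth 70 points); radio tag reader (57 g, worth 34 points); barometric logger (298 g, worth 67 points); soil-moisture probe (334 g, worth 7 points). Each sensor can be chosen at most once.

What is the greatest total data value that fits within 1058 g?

Taking the top-ratio sensors first gives acoustic recorder + gas sampler + hyperspectral sensor + anemometer + UV sensor + radio tag reader for 412 (926 g).
Dropping hyperspectral sensor frees 180 g; slotting in barometric logger (298 g) lifts the total to 420 at 1044 g.
Every other selection either busts 1058 g or fails to beat 420.

420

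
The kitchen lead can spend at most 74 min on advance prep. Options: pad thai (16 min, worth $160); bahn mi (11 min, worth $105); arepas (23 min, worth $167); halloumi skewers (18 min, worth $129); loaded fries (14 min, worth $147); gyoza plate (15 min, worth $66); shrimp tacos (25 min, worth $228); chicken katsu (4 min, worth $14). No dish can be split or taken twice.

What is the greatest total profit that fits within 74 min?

The ratio heuristic lands on pad thai + bahn mi + loaded fries + shrimp tacos + chicken katsu (654) but leaves 4 min idle.
The 15 min tied up in bahn mi and chicken katsu is better spent on halloumi skewers — total rises to 664 (73 min).
An exhaustive check of the 256 subsets confirms 664.

664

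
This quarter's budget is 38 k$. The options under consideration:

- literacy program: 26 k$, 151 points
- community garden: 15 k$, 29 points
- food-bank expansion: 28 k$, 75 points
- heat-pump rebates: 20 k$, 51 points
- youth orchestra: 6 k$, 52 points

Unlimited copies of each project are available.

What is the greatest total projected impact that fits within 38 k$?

6×youth orchestra uses 36 of the 38 k$ and totals 312.
No other feasible combination exceeds 312.

312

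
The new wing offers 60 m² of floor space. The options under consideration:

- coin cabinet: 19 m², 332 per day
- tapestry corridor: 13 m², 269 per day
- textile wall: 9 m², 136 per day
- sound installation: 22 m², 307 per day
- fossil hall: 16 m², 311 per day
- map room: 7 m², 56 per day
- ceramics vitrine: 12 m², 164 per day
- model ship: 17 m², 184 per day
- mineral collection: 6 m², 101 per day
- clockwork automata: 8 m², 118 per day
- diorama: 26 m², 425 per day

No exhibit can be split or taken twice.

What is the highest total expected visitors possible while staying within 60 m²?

1076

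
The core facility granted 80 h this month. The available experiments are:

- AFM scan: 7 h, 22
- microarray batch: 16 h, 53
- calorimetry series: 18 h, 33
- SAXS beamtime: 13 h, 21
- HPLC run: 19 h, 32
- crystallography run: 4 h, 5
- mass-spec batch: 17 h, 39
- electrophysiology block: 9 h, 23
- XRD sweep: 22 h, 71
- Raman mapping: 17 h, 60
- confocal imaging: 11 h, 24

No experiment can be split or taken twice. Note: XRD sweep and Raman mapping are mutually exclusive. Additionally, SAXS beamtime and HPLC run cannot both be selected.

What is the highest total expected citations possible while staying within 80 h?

Density check — Raman mapping 3.53, microarray batch 3.31, XRD sweep 3.23 are the best per h.
Taking AFM scan + microarray batch + mass-spec batch + electrophysiology block + Raman mapping + confocal imaging: 77 h used, 221 in expected citations.
No other feasible combination exceeds 221.

221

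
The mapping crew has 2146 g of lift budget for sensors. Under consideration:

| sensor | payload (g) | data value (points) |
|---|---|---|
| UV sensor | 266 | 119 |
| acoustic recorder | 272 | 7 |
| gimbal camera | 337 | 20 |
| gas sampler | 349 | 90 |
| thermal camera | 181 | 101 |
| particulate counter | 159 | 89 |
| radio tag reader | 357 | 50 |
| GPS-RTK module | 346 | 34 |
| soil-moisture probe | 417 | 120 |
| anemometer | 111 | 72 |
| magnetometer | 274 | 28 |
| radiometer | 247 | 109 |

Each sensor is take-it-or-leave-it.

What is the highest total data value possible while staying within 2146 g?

750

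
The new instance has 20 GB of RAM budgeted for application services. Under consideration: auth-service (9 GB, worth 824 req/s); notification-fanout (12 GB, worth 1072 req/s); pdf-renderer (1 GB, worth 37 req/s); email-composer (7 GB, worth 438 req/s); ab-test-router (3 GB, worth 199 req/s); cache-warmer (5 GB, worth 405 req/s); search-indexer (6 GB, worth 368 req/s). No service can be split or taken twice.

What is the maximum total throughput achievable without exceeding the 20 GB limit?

Ranking by ratio (throughput/GB): auth-service 91.56, notification-fanout 89.33, cache-warmer 81.00.
Taking the top-ratio services first gives auth-service + pdf-renderer + ab-test-router + cache-warmer for 1465 (18 GB).
Dropping auth-service and pdf-renderer frees 10 GB; slotting in notification-fanout (12 GB) lifts the total to 1676 at 20 GB.
Next best is auth-service + cache-warmer + search-indexer at 1597 (20 GB) — short by 79.

1676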